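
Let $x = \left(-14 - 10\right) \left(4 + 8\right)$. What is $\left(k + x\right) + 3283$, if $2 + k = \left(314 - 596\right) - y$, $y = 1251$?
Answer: $1460$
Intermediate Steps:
$k = -1535$ ($k = -2 + \left(\left(314 - 596\right) - 1251\right) = -2 - 1533 = -1535$)
$x = -288$ ($x = \left(-24\right) 12 = -288$)
$\left(k + x\right) + 3283 = \left(-1535 - 288\right) + 3283 = -1823 + 3283 = 1460$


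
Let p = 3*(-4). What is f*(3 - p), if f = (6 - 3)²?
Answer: 135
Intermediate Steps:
p = -12
f = 9 (f = 3² = 9)
f*(3 - p) = 9*(3 - 1*(-12)) = 9*(3 + 12) = 9*15 = 135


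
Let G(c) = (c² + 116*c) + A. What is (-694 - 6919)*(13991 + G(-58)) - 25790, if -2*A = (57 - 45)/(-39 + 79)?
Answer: -1618559981/20 ≈ -8.0928e+7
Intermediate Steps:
A = -3/20 (A = -(57 - 45)/(2*(-39 + 79)) = -6/40 = -½*3/10 = -3/20 ≈ -0.15000)
G(c) = -3/20 + c² + 116*c (G(c) = (c² + 116*c) - 3/20 = -3/20 + c² + 116*c)
(-694 - 6919)*(13991 + G(-58)) - 25790 = (-694 - 6919)*(13991 + (-3/20 + (-58)² + 116*(-58))) - 25790 = -7613*(13991 + (-3/20 + 3364 - 6728)) - 25790 = -7613*(13991 - 67283/20) - 25790 = -7613*212537/20 - 25790 = -1618044181/20 - 25790 = -1618559981/20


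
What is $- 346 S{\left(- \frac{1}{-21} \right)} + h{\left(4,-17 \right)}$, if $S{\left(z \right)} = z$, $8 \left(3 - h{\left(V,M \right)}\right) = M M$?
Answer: $- \frac{8333}{168} \approx -49.601$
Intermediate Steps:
$h{\left(V,M \right)} = 3 - \frac{M^{2}}{8}$ ($h{\left(V,M \right)} = 3 - \frac{M M}{8} = 3 - \frac{M^{2}}{8}$)
$- 346 S{\left(- \frac{1}{-21} \right)} + h{\left(4,-17 \right)} = - 346 \left(- \frac{1}{-21}\right) + \left(3 - \frac{\left(-17\right)^{2}}{8}\right) = - 346 \left(\left(-1\right) \left(- \frac{1}{21}\right)\right) + \left(3 - \frac{289}{8}\right) = \left(-346\right) \frac{1}{21} + \left(3 - \frac{289}{8}\right) = - \frac{346}{21} - \frac{265}{8} = - \frac{8333}{168}$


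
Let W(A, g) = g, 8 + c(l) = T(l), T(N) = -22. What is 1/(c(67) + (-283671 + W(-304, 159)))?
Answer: -1/283542 ≈ -3.5268e-6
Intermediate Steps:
c(l) = -30 (c(l) = -8 - 22 = -30)
1/(c(67) + (-283671 + W(-304, 159))) = 1/(-30 + (-283671 + 159)) = 1/(-30 - 283512) = 1/(-283542) = -1/283542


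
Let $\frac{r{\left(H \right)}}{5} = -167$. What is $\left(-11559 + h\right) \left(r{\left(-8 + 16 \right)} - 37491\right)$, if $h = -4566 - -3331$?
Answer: $490342844$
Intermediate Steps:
$r{\left(H \right)} = -835$ ($r{\left(H \right)} = 5 \left(-167\right) = -835$)
$h = -1235$ ($h = -4566 + 3331 = -1235$)
$\left(-11559 + h\right) \left(r{\left(-8 + 16 \right)} - 37491\right) = \left(-11559 - 1235\right) \left(-835 - 37491\right) = \left(-12794\right) \left(-38326\right) = 490342844$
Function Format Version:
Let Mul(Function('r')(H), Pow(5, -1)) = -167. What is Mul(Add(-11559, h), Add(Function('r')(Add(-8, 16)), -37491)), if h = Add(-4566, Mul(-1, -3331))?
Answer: 490342844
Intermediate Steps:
Function('r')(H) = -835 (Function('r')(H) = Mul(5, -167) = -835)
h = -1235 (h = Add(-4566, 3331) = -1235)
Mul(Add(-11559, h), Add(Function('r')(Add(-8, 16)), -37491)) = Mul(Add(-11559, -1235), Add(-835, -37491)) = Mul(-12794, -38326) = 490342844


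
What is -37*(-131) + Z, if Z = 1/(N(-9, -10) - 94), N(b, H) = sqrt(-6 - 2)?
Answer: 21433387/4422 - I*sqrt(2)/4422 ≈ 4847.0 - 0.00031981*I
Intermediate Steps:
N(b, H) = 2*I*sqrt(2) (N(b, H) = sqrt(-8) = 2*I*sqrt(2))
Z = 1/(-94 + 2*I*sqrt(2)) (Z = 1/(2*I*sqrt(2) - 94) = 1/(-94 + 2*I*sqrt(2)) ≈ -0.010629 - 0.00031981*I)
-37*(-131) + Z = -37*(-131) + (-47/4422 - I*sqrt(2)/4422) = 4847 + (-47/4422 - I*sqrt(2)/4422) = 21433387/4422 - I*sqrt(2)/4422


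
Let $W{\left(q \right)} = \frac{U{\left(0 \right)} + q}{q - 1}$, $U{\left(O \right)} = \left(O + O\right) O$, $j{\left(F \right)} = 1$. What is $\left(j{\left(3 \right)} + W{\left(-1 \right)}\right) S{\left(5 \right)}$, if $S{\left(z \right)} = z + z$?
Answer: $15$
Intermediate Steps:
$S{\left(z \right)} = 2 z$
$U{\left(O \right)} = 2 O^{2}$ ($U{\left(O \right)} = 2 O O = 2 O^{2}$)
$W{\left(q \right)} = \frac{q}{-1 + q}$ ($W{\left(q \right)} = \frac{2 \cdot 0^{2} + q}{q - 1} = \frac{2 \cdot 0 + q}{-1 + q} = \frac{0 + q}{-1 + q} = \frac{q}{-1 + q}$)
$\left(j{\left(3 \right)} + W{\left(-1 \right)}\right) S{\left(5 \right)} = \left(1 - \frac{1}{-1 - 1}\right) 2 \cdot 5 = \left(1 - \frac{1}{-2}\right) 10 = \left(1 - - \frac{1}{2}\right) 10 = \left(1 + \frac{1}{2}\right) 10 = \frac{3}{2} \cdot 10 = 15$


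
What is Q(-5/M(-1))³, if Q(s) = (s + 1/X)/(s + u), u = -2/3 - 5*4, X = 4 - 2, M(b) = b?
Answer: -35937/830584 ≈ -0.043267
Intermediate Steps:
X = 2
u = -62/3 (u = -2*⅓ - 20 = -⅔ - 20 = -62/3 ≈ -20.667)
Q(s) = (½ + s)/(-62/3 + s) (Q(s) = (s + 1/2)/(s - 62/3) = (s + ½)/(-62/3 + s) = (½ + s)/(-62/3 + s))
Q(-5/M(-1))³ = (3*(1 + 2*(-5/(-1)))/(2*(-62 + 3*(-5/(-1)))))³ = (3*(1 + 2*(-5*(-1)))/(2*(-62 + 3*(-5*(-1)))))³ = (3*(1 + 2*5)/(2*(-62 + 3*5)))³ = (3*(1 + 10)/(2*(-62 + 15)))³ = ((3/2)*11/(-47))³ = ((3/2)*(-1/47)*11)³ = (-33/94)³ = -35937/830584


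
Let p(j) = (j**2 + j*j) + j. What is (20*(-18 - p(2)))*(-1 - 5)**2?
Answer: -20160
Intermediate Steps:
p(j) = j + 2*j**2 (p(j) = (j**2 + j**2) + j = 2*j**2 + j = j + 2*j**2)
(20*(-18 - p(2)))*(-1 - 5)**2 = (20*(-18 - 2*(1 + 2*2)))*(-1 - 5)**2 = (20*(-18 - 2*(1 + 4)))*(-6)**2 = (20*(-18 - 2*5))*36 = (20*(-18 - 1*10))*36 = (20*(-18 - 10))*36 = (20*(-28))*36 = -560*36 = -20160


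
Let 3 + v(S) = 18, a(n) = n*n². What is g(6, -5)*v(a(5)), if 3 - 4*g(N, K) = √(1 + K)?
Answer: 45/4 - 15*I/2 ≈ 11.25 - 7.5*I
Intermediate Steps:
g(N, K) = ¾ - √(1 + K)/4
a(n) = n³
v(S) = 15 (v(S) = -3 + 18 = 15)
g(6, -5)*v(a(5)) = (¾ - √(1 - 5)/4)*15 = (¾ - I/2)*15 = 45/4 - 15*I/2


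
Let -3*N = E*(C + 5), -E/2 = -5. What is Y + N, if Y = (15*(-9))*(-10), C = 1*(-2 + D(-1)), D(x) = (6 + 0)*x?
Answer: 1360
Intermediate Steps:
E = 10 (E = -2*(-5) = 10)
D(x) = 6*x
C = -8 (C = 1*(-2 + 6*(-1)) = 1*(-2 - 6) = 1*(-8) = -8)
Y = 1350 (Y = -135*(-10) = 1350)
N = 10 (N = -10*(-8 + 5)/3 = -10*(-3)/3 = -⅓*(-30) = 10)
Y + N = 1350 + 10 = 1360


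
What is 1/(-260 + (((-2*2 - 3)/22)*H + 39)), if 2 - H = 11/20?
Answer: -440/97443 ≈ -0.0045155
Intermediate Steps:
H = 29/20 (H = 2 - 11/20 = 29/20 ≈ 1.4500)
1/(-260 + (((-2*2 - 3)/22)*H + 39)) = 1/(-260 + (((-2*2 - 3)/22)*(29/20) + 39)) = 1/(-260 + (((-4 - 3)*(1/22))*(29/20) + 39)) = 1/(-260 + (-7*1/22*(29/20) + 39)) = 1/(-260 + (-7/22*29/20 + 39)) = 1/(-260 + (-203/440 + 39)) = 1/(-260 + 16957/440) = 1/(-97443/440) = -440/97443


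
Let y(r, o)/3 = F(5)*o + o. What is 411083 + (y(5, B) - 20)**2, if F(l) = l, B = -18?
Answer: 529419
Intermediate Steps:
y(r, o) = 18*o (y(r, o) = 3*(5*o + o) = 3*(6*o) = 18*o)
411083 + (y(5, B) - 20)**2 = 411083 + (18*(-18) - 20)**2 = 411083 + (-324 - 20)**2 = 411083 + (-344)**2 = 411083 + 118336 = 529419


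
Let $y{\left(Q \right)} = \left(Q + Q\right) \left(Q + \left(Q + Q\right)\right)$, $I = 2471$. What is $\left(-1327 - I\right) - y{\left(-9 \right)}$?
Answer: $-4284$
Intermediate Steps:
$y{\left(Q \right)} = 6 Q^{2}$ ($y{\left(Q \right)} = 2 Q \left(Q + 2 Q\right) = 2 Q 3 Q = 6 Q^{2}$)
$\left(-1327 - I\right) - y{\left(-9 \right)} = \left(-1327 - 2471\right) - 6 \left(-9\right)^{2} = \left(-1327 - 2471\right) - 6 \cdot 81 = -3798 - 486 = -4284$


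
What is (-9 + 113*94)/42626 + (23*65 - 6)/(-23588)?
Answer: 93434665/502731044 ≈ 0.18585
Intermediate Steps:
(-9 + 113*94)/42626 + (23*65 - 6)/(-23588) = (-9 + 10622)*(1/42626) + (1495 - 6)*(-1/23588) = 10613*(1/42626) + 1489*(-1/23588) = 10613/42626 - 1489/23588 = 93434665/502731044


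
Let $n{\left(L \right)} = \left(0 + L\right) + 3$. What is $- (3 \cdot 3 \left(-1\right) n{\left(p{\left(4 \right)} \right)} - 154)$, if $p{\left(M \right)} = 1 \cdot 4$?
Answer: $217$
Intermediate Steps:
$p{\left(M \right)} = 4$
$n{\left(L \right)} = 3 + L$ ($n{\left(L \right)} = L + 3 = 3 + L$)
$- (3 \cdot 3 \left(-1\right) n{\left(p{\left(4 \right)} \right)} - 154) = - (3 \cdot 3 \left(-1\right) \left(3 + 4\right) - 154) = - (9 \left(-1\right) 7 - 154) = - (\left(-9\right) 7 - 154) = - (-63 - 154) = \left(-1\right) \left(-217\right) = 217$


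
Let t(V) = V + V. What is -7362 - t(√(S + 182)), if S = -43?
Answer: -7362 - 2*√139 ≈ -7385.6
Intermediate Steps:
t(V) = 2*V
-7362 - t(√(S + 182)) = -7362 - 2*√(-43 + 182) = -7362 - 2*√139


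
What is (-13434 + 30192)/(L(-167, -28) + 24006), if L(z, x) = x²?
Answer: 8379/12395 ≈ 0.67600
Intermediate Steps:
(-13434 + 30192)/(L(-167, -28) + 24006) = (-13434 + 30192)/((-28)² + 24006) = 16758/(784 + 24006) = 16758/24790 = 16758*(1/24790) = 8379/12395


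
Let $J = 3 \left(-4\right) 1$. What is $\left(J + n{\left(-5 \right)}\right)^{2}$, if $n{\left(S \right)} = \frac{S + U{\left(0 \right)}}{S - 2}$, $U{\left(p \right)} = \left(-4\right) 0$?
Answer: $\frac{6241}{49} \approx 127.37$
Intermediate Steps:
$U{\left(p \right)} = 0$
$n{\left(S \right)} = \frac{S}{-2 + S}$ ($n{\left(S \right)} = \frac{S + 0}{S - 2} = \frac{S}{-2 + S}$)
$J = -12$ ($J = \left(-12\right) 1 = -12$)
$\left(J + n{\left(-5 \right)}\right)^{2} = \left(-12 - \frac{5}{-2 - 5}\right)^{2} = \left(-12 - \frac{5}{-7}\right)^{2} = \left(-12 - - \frac{5}{7}\right)^{2} = \left(-12 + \frac{5}{7}\right)^{2} = \left(- \frac{79}{7}\right)^{2} = \frac{6241}{49}$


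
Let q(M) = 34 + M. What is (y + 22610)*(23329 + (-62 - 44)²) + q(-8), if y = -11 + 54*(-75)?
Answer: 641146211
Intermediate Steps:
y = -4061 (y = -11 - 4050 = -4061)
(y + 22610)*(23329 + (-62 - 44)²) + q(-8) = (-4061 + 22610)*(23329 + (-62 - 44)²) + (34 - 8) = 18549*(23329 + (-106)²) + 26 = 18549*(23329 + 11236) + 26 = 18549*34565 + 26 = 641146185 + 26 = 641146211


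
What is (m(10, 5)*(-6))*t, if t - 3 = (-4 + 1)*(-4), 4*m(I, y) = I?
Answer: -225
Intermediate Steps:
m(I, y) = I/4
t = 15 (t = 3 + (-4 + 1)*(-4) = 3 - 3*(-4) = 3 + 12 = 15)
(m(10, 5)*(-6))*t = (((¼)*10)*(-6))*15 = ((5/2)*(-6))*15 = -15*15 = -225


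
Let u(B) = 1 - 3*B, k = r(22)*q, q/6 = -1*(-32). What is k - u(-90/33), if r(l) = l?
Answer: 46363/11 ≈ 4214.8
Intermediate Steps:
q = 192 (q = 6*(-1*(-32)) = 6*32 = 192)
k = 4224 (k = 22*192 = 4224)
k - u(-90/33) = 4224 - (1 - (-270)/33) = 4224 - (1 - 3*(-30/11)) = 4224 - (1 + 90/11) = 4224 - 1*101/11 = 4224 - 101/11 = 46363/11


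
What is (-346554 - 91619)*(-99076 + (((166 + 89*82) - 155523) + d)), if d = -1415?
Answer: 108907899150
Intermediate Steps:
(-346554 - 91619)*(-99076 + (((166 + 89*82) - 155523) + d)) = (-346554 - 91619)*(-99076 + (((166 + 89*82) - 155523) - 1415)) = -438173*(-99076 + (((166 + 7298) - 155523) - 1415)) = -438173*(-99076 + ((7464 - 155523) - 1415)) = -438173*(-99076 + (-148059 - 1415)) = -438173*(-99076 - 149474) = -438173*(-248550) = 108907899150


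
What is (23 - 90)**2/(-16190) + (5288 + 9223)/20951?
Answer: 20126293/48456670 ≈ 0.41535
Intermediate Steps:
(23 - 90)**2/(-16190) + (5288 + 9223)/20951 = (-67)**2*(-1/16190) + 14511*(1/20951) = 4489*(-1/16190) + 2073/2993 = -4489/16190 + 2073/2993 = 20126293/48456670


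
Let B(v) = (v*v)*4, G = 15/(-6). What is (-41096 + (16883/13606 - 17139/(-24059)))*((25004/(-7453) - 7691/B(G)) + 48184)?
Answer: -17141575256374420501983/8713269134150 ≈ -1.9673e+9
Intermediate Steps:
G = -5/2 (G = 15*(-⅙) = -5/2 ≈ -2.5000)
B(v) = 4*v² (B(v) = v²*4 = 4*v²)
(-41096 + (16883/13606 - 17139/(-24059)))*((25004/(-7453) - 7691/B(G)) + 48184) = (-41096 + (16883/13606 - 17139/(-24059)))*((25004/(-7453) - 7691/(4*(-5/2)²)) + 48184) = (-41096 + (16883*(1/13606) - 17139*(-1/24059)))*((25004*(-1/7453) - 7691/(4*(25/4))) + 48184) = (-41096 + (16883/13606 + 17139/24059))*((-25004/7453 - 7691/25) + 48184) = (-41096 + 639381331/327346754)*((-25004/7453 - 7691*1/25) + 48184) = -13452002821053*((-25004/7453 - 7691/25) + 48184)/327346754 = -13452002821053*(-57946123/186325 + 48184)/327346754 = -13452002821053/327346754*8919937677/186325 = -17141575256374420501983/8713269134150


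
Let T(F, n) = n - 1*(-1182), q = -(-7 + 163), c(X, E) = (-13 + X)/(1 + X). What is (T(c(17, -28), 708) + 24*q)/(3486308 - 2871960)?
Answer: -927/307174 ≈ -0.0030178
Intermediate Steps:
c(X, E) = (-13 + X)/(1 + X)
q = -156 (q = -1*156 = -156)
T(F, n) = 1182 + n (T(F, n) = n + 1182 = 1182 + n)
(T(c(17, -28), 708) + 24*q)/(3486308 - 2871960) = ((1182 + 708) + 24*(-156))/(3486308 - 2871960) = (1890 - 3744)/614348 = -1854*1/614348 = -927/307174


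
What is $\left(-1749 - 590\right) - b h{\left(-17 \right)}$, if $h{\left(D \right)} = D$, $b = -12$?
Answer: $-2543$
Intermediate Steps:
$\left(-1749 - 590\right) - b h{\left(-17 \right)} = \left(-1749 - 590\right) - \left(-12\right) \left(-17\right) = -2339 - 204 = -2543$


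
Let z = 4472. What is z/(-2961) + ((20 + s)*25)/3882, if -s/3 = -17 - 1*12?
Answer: -3146543/3831534 ≈ -0.82122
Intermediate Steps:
s = 87 (s = -3*(-17 - 1*12) = -3*(-17 - 12) = -3*(-29) = 87)
z/(-2961) + ((20 + s)*25)/3882 = 4472/(-2961) + ((20 + 87)*25)/3882 = 4472*(-1/2961) + (107*25)*(1/3882) = -4472/2961 + 2675*(1/3882) = -4472/2961 + 2675/3882 = -3146543/3831534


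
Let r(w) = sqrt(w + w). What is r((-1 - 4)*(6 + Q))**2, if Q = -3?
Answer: -30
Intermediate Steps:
r(w) = sqrt(2)*sqrt(w) (r(w) = sqrt(2*w) = sqrt(2)*sqrt(w))
r((-1 - 4)*(6 + Q))**2 = (sqrt(2)*sqrt((-1 - 4)*(6 - 3)))**2 = (sqrt(2)*sqrt(-5*3))**2 = (sqrt(2)*sqrt(-15))**2 = (sqrt(2)*(I*sqrt(15)))**2 = (I*sqrt(30))**2 = -30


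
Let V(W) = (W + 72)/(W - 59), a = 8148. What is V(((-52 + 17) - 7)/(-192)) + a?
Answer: 15324077/1881 ≈ 8146.8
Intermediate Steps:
V(W) = (72 + W)/(-59 + W)
V(((-52 + 17) - 7)/(-192)) + a = (72 + ((-52 + 17) - 7)/(-192))/(-59 + ((-52 + 17) - 7)/(-192)) + 8148 = (72 + (-35 - 7)*(-1/192))/(-59 + (-35 - 7)*(-1/192)) + 8148 = (72 - 42*(-1/192))/(-59 - 42*(-1/192)) + 8148 = (72 + 7/32)/(-59 + 7/32) + 8148 = (2311/32)/(-1881/32) + 8148 = -32/1881*2311/32 + 8148 = -2311/1881 + 8148 = 15324077/1881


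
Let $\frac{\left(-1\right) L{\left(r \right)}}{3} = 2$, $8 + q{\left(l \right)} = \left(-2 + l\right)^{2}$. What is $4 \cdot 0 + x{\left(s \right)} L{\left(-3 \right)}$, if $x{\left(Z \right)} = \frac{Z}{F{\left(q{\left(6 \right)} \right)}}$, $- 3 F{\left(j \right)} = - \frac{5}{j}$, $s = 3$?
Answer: $- \frac{432}{5} \approx -86.4$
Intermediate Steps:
$q{\left(l \right)} = -8 + \left(-2 + l\right)^{2}$
$L{\left(r \right)} = -6$ ($L{\left(r \right)} = \left(-3\right) 2 = -6$)
$F{\left(j \right)} = \frac{5}{3 j}$ ($F{\left(j \right)} = - \frac{\left(-5\right) \frac{1}{j}}{3} = \frac{5}{3 j}$)
$x{\left(Z \right)} = \frac{24 Z}{5}$ ($x{\left(Z \right)} = \frac{Z}{\frac{5}{3} \frac{1}{-8 + \left(-2 + 6\right)^{2}}} = \frac{Z}{\frac{5}{3} \frac{1}{-8 + 4^{2}}} = \frac{Z}{\frac{5}{3} \frac{1}{-8 + 16}} = \frac{Z}{\frac{5}{3} \cdot \frac{1}{8}} = \frac{Z}{\frac{5}{24}} = Z \frac{24}{5} = \frac{24 Z}{5}$)
$4 \cdot 0 + x{\left(s \right)} L{\left(-3 \right)} = 4 \cdot 0 + \frac{24}{5} \cdot 3 \left(-6\right) = 0 + \frac{72}{5} \left(-6\right) = 0 - \frac{432}{5} = - \frac{432}{5}$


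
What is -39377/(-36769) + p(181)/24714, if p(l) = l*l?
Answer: 2177752387/908709066 ≈ 2.3965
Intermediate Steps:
p(l) = l**2
-39377/(-36769) + p(181)/24714 = -39377/(-36769) + 181**2/24714 = -39377*(-1/36769) + 32761*(1/24714) = 39377/36769 + 32761/24714 = 2177752387/908709066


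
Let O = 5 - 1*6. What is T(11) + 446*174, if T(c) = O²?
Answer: 77605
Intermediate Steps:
O = -1 (O = 5 - 6 = -1)
T(c) = 1 (T(c) = (-1)² = 1)
T(11) + 446*174 = 1 + 446*174 = 1 + 77604 = 77605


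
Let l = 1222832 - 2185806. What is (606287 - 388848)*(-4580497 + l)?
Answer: -1205366790769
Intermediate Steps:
l = -962974
(606287 - 388848)*(-4580497 + l) = (606287 - 388848)*(-4580497 - 962974) = 217439*(-5543471) = -1205366790769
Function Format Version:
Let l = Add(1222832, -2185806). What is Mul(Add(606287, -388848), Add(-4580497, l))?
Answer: -1205366790769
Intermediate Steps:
l = -962974
Mul(Add(606287, -388848), Add(-4580497, l)) = Mul(Add(606287, -388848), Add(-4580497, -962974)) = Mul(217439, -5543471) = -1205366790769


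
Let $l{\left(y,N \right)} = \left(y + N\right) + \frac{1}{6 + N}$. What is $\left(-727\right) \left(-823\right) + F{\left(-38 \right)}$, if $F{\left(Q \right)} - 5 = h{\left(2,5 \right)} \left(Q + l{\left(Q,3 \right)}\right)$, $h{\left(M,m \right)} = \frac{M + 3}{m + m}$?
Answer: $\frac{5384606}{9} \approx 5.9829 \cdot 10^{5}$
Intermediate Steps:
$h{\left(M,m \right)} = \frac{3 + M}{2 m}$
$l{\left(y,N \right)} = N + y + \frac{1}{6 + N}$ ($l{\left(y,N \right)} = \left(N + y\right) + \frac{1}{6 + N} = N + y + \frac{1}{6 + N}$)
$F{\left(Q \right)} = \frac{59}{9} + Q$ ($F{\left(Q \right)} = 5 + \frac{3 + 2}{2 \cdot 5} \left(Q + \frac{1 + 3^{2} + 6 \cdot 3 + 6 Q + 3 Q}{6 + 3}\right) = 5 + \frac{1}{2} \cdot \frac{1}{5} \cdot 5 \left(Q + \frac{1 + 9 + 18 + 6 Q + 3 Q}{9}\right) = 5 + \frac{Q + \frac{28 + 9 Q}{9}}{2} = 5 + \frac{Q + \left(\frac{28}{9} + Q\right)}{2} = 5 + \frac{\frac{28}{9} + 2 Q}{2} = 5 + \left(\frac{14}{9} + Q\right) = \frac{59}{9} + Q$)
$\left(-727\right) \left(-823\right) + F{\left(-38 \right)} = \left(-727\right) \left(-823\right) + \left(\frac{59}{9} - 38\right) = 598321 - \frac{283}{9} = \frac{5384606}{9}$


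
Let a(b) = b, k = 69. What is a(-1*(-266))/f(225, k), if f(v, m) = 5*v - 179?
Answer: 133/473 ≈ 0.28118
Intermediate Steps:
f(v, m) = -179 + 5*v
a(-1*(-266))/f(225, k) = (-1*(-266))/(-179 + 5*225) = 266/(-179 + 1125) = 266/946 = 266*(1/946) = 133/473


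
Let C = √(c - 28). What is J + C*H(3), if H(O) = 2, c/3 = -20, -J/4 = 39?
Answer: -156 + 4*I*√22 ≈ -156.0 + 18.762*I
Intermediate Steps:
J = -156 (J = -4*39 = -156)
c = -60 (c = 3*(-20) = -60)
C = 2*I*√22 (C = √(-60 - 28) = √(-88) = 2*I*√22 ≈ 9.3808*I)
J + C*H(3) = -156 + (2*I*√22)*2 = -156 + 4*I*√22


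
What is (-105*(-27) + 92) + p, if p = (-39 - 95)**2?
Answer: 20883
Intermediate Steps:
p = 17956 (p = (-134)**2 = 17956)
(-105*(-27) + 92) + p = (-105*(-27) + 92) + 17956 = (2835 + 92) + 17956 = 2927 + 17956 = 20883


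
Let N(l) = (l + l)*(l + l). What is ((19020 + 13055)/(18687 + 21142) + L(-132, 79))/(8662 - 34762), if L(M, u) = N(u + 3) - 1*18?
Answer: -356851979/346512300 ≈ -1.0298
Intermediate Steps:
N(l) = 4*l² (N(l) = (2*l)*(2*l) = 4*l²)
L(M, u) = -18 + 4*(3 + u)² (L(M, u) = 4*(u + 3)² - 1*18 = 4*(3 + u)² - 18 = -18 + 4*(3 + u)²)
((19020 + 13055)/(18687 + 21142) + L(-132, 79))/(8662 - 34762) = ((19020 + 13055)/(18687 + 21142) + (-18 + 4*(3 + 79)²))/(8662 - 34762) = (32075/39829 + (-18 + 4*82²))/(-26100) = (32075*(1/39829) + (-18 + 4*6724))*(-1/26100) = (32075/39829 + (-18 + 26896))*(-1/26100) = (32075/39829 + 26878)*(-1/26100) = (1070555937/39829)*(-1/26100) = -356851979/346512300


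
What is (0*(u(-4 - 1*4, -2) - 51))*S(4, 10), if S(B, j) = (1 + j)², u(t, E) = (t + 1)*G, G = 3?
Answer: 0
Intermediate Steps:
u(t, E) = 3 + 3*t (u(t, E) = (t + 1)*3 = (1 + t)*3 = 3 + 3*t)
(0*(u(-4 - 1*4, -2) - 51))*S(4, 10) = (0*((3 + 3*(-4 - 1*4)) - 51))*(1 + 10)² = (0*((3 + 3*(-4 - 4)) - 51))*11² = (0*((3 + 3*(-8)) - 51))*121 = (0*((3 - 24) - 51))*121 = (0*(-21 - 51))*121 = (0*(-72))*121 = 0*121 = 0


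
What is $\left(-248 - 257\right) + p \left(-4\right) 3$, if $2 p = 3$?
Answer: $-523$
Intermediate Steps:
$p = \frac{3}{2}$ ($p = \frac{1}{2} \cdot 3 = \frac{3}{2} \approx 1.5$)
$\left(-248 - 257\right) + p \left(-4\right) 3 = \left(-248 - 257\right) + \frac{3}{2} \left(-4\right) 3 = -505 - 18 = -523$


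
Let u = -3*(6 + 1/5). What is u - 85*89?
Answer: -37918/5 ≈ -7583.6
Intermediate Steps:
u = -93/5 (u = -3*(6 + 1*(1/5)) = -3*(6 + 1/5) = -3*31/5 = -93/5 ≈ -18.600)
u - 85*89 = -93/5 - 85*89 = -93/5 - 7565 = -37918/5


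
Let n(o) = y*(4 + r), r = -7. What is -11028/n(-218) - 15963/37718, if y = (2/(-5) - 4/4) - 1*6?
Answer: -693847471/1395566 ≈ -497.18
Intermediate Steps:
y = -37/5 (y = (2*(-⅕) - 4*¼) - 6 = (-⅖ - 1) - 6 = -7/5 - 6 = -37/5 ≈ -7.4000)
n(o) = 111/5 (n(o) = -37*(4 - 7)/5 = -37/5*(-3) = 111/5)
-11028/n(-218) - 15963/37718 = -11028/111/5 - 15963/37718 = -11028*5/111 - 15963*1/37718 = -18380/37 - 15963/37718 = -693847471/1395566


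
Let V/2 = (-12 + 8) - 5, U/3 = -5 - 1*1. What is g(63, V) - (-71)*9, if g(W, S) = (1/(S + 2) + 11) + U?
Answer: 10111/16 ≈ 631.94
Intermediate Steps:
U = -18 (U = 3*(-5 - 1*1) = 3*(-5 - 1) = 3*(-6) = -18)
V = -18 (V = 2*((-12 + 8) - 5) = 2*(-4 - 5) = 2*(-9) = -18)
g(W, S) = -7 + 1/(2 + S) (g(W, S) = (1/(S + 2) + 11) - 18 = (1/(2 + S) + 11) - 18 = (11 + 1/(2 + S)) - 18 = -7 + 1/(2 + S))
g(63, V) - (-71)*9 = (-13 - 7*(-18))/(2 - 18) - (-71)*9 = (-13 + 126)/(-16) - 1*(-639) = -1/16*113 + 639 = -113/16 + 639 = 10111/16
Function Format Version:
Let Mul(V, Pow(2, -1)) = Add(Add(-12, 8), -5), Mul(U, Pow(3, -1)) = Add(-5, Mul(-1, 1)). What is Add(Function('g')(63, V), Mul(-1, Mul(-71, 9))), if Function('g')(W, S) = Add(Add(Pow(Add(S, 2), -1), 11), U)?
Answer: Rational(10111, 16) ≈ 631.94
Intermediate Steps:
U = -18 (U = Mul(3, Add(-5, Mul(-1, 1))) = Mul(3, Add(-5, -1)) = Mul(3, -6) = -18)
V = -18 (V = Mul(2, Add(Add(-12, 8), -5)) = Mul(2, Add(-4, -5)) = Mul(2, -9) = -18)
Function('g')(W, S) = Add(-7, Pow(Add(2, S), -1)) (Function('g')(W, S) = Add(Add(Pow(Add(S, 2), -1), 11), -18) = Add(Add(Pow(Add(2, S), -1), 11), -18) = Add(Add(11, Pow(Add(2, S), -1)), -18) = Add(-7, Pow(Add(2, S), -1)))
Add(Function('g')(63, V), Mul(-1, Mul(-71, 9))) = Add(Mul(Pow(Add(2, -18), -1), Add(-13, Mul(-7, -18))), Mul(-1, Mul(-71, 9))) = Add(Mul(Pow(-16, -1), Add(-13, 126)), Mul(-1, -639)) = Add(Mul(Rational(-1, 16), 113), 639) = Add(Rational(-113, 16), 639) = Rational(10111, 16)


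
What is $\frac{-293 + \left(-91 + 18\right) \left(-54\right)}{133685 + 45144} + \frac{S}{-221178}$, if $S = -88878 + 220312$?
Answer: $- \frac{11348566132}{19776520281} \approx -0.57384$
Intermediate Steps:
$S = 131434$
$\frac{-293 + \left(-91 + 18\right) \left(-54\right)}{133685 + 45144} + \frac{S}{-221178} = \frac{-293 + \left(-91 + 18\right) \left(-54\right)}{133685 + 45144} + \frac{131434}{-221178} = \frac{-293 - -3942}{178829} + 131434 \left(- \frac{1}{221178}\right) = \left(-293 + 3942\right) \frac{1}{178829} - \frac{65717}{110589} = 3649 \cdot \frac{1}{178829} - \frac{65717}{110589} = \frac{3649}{178829} - \frac{65717}{110589} = - \frac{11348566132}{19776520281}$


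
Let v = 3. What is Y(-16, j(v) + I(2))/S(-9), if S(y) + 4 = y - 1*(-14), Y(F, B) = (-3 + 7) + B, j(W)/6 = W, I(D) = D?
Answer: 24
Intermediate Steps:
j(W) = 6*W
Y(F, B) = 4 + B
S(y) = 10 + y (S(y) = -4 + (y - 1*(-14)) = -4 + (y + 14) = -4 + (14 + y) = 10 + y)
Y(-16, j(v) + I(2))/S(-9) = (4 + (6*3 + 2))/(10 - 9) = (4 + (18 + 2))/1 = (4 + 20)*1 = 24*1 = 24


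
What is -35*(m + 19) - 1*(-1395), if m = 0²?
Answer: 730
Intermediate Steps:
m = 0
-35*(m + 19) - 1*(-1395) = -35*(0 + 19) - 1*(-1395) = -35*19 + 1395 = -665 + 1395 = 730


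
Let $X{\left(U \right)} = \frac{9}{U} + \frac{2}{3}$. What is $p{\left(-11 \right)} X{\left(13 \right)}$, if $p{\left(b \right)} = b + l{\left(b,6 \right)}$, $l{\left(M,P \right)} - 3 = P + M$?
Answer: $- \frac{53}{3} \approx -17.667$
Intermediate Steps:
$l{\left(M,P \right)} = 3 + M + P$ ($l{\left(M,P \right)} = 3 + \left(P + M\right) = 3 + \left(M + P\right) = 3 + M + P$)
$X{\left(U \right)} = \frac{2}{3} + \frac{9}{U}$ ($X{\left(U \right)} = \frac{9}{U} + 2 \cdot \frac{1}{3} = \frac{9}{U} + \frac{2}{3} = \frac{2}{3} + \frac{9}{U}$)
$p{\left(b \right)} = 9 + 2 b$ ($p{\left(b \right)} = b + \left(3 + b + 6\right) = b + \left(9 + b\right) = 9 + 2 b$)
$p{\left(-11 \right)} X{\left(13 \right)} = \left(9 + 2 \left(-11\right)\right) \left(\frac{2}{3} + \frac{9}{13}\right) = \left(9 - 22\right) \left(\frac{2}{3} + 9 \cdot \frac{1}{13}\right) = - 13 \left(\frac{2}{3} + \frac{9}{13}\right) = \left(-13\right) \frac{53}{39} = - \frac{53}{3}$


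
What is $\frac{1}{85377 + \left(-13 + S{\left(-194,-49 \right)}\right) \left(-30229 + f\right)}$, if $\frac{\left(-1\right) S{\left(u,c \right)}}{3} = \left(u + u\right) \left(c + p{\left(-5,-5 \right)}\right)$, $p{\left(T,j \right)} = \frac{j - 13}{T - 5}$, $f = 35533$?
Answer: $- \frac{5}{1456947891} \approx -3.4318 \cdot 10^{-9}$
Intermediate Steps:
$p{\left(T,j \right)} = \frac{-13 + j}{-5 + T}$
$S{\left(u,c \right)} = - 6 u \left(\frac{9}{5} + c\right)$ ($S{\left(u,c \right)} = - 3 \left(u + u\right) \left(c + \frac{-13 - 5}{-5 - 5}\right) = - 3 \cdot 2 u \left(c + \frac{1}{-10} \left(-18\right)\right) = - 3 \cdot 2 u \left(c - - \frac{9}{5}\right) = - 3 \cdot 2 u \left(c + \frac{9}{5}\right) = - 3 \cdot 2 u \left(\frac{9}{5} + c\right) = - 6 u \left(\frac{9}{5} + c\right)$)
$\frac{1}{85377 + \left(-13 + S{\left(-194,-49 \right)}\right) \left(-30229 + f\right)} = \frac{1}{85377 + \left(-13 - - \frac{1164 \left(9 + 5 \left(-49\right)\right)}{5}\right) \left(-30229 + 35533\right)} = \frac{1}{85377 + \left(-13 - - \frac{1164 \left(9 - 245\right)}{5}\right) 5304} = \frac{1}{85377 + \left(-13 - \left(- \frac{1164}{5}\right) \left(-236\right)\right) 5304} = \frac{1}{85377 + \left(-13 - \frac{274704}{5}\right) 5304} = \frac{1}{85377 - \frac{1457374776}{5}} = \frac{1}{- \frac{1456947891}{5}} = - \frac{5}{1456947891}$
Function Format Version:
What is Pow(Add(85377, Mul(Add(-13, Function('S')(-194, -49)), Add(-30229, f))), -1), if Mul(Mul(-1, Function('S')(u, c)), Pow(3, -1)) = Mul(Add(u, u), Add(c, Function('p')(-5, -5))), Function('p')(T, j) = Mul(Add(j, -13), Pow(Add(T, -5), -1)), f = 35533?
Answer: Rational(-5, 1456947891) ≈ -3.4318e-9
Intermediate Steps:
Function('p')(T, j) = Mul(Pow(Add(-5, T), -1), Add(-13, j)) (Function('p')(T, j) = Mul(Add(-13, j), Pow(Add(-5, T), -1)) = Mul(Pow(Add(-5, T), -1), Add(-13, j)))
Function('S')(u, c) = Mul(-6, u, Add(Rational(9, 5), c)) (Function('S')(u, c) = Mul(-3, Mul(Add(u, u), Add(c, Mul(Pow(Add(-5, -5), -1), Add(-13, -5))))) = Mul(-3, Mul(Mul(2, u), Add(c, Mul(Pow(-10, -1), -18)))) = Mul(-3, Mul(Mul(2, u), Add(c, Mul(Rational(-1, 10), -18)))) = Mul(-3, Mul(Mul(2, u), Add(c, Rational(9, 5)))) = Mul(-3, Mul(Mul(2, u), Add(Rational(9, 5), c))) = Mul(-3, Mul(2, u, Add(Rational(9, 5), c))) = Mul(-6, u, Add(Rational(9, 5), c)))
Pow(Add(85377, Mul(Add(-13, Function('S')(-194, -49)), Add(-30229, f))), -1) = Pow(Add(85377, Mul(Add(-13, Mul(Rational(-6, 5), -194, Add(9, Mul(5, -49)))), Add(-30229, 35533))), -1) = Pow(Add(85377, Mul(Add(-13, Mul(Rational(-6, 5), -194, Add(9, -245))), 5304)), -1) = Pow(Add(85377, Mul(Add(-13, Mul(Rational(-6, 5), -194, -236)), 5304)), -1) = Pow(Add(85377, Mul(Add(-13, Rational(-274704, 5)), 5304)), -1) = Pow(Add(85377, Mul(Rational(-274769, 5), 5304)), -1) = Pow(Add(85377, Rational(-1457374776, 5)), -1) = Pow(Rational(-1456947891, 5), -1) = Rational(-5, 1456947891)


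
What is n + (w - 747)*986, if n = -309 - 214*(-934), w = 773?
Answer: 225203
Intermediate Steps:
n = 199567 (n = -309 + 199876 = 199567)
n + (w - 747)*986 = 199567 + (773 - 747)*986 = 199567 + 26*986 = 199567 + 25636 = 225203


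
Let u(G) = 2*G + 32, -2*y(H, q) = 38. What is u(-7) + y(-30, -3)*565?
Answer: -10717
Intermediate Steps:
y(H, q) = -19 (y(H, q) = -½*38 = -19)
u(G) = 32 + 2*G
u(-7) + y(-30, -3)*565 = (32 + 2*(-7)) - 19*565 = (32 - 14) - 10735 = 18 - 10735 = -10717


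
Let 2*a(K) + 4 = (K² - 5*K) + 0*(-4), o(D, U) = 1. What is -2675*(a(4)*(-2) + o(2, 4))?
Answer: -24075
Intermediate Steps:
a(K) = -2 + K²/2 - 5*K/2 (a(K) = -2 + ((K² - 5*K) + 0*(-4))/2 = -2 + ((K² - 5*K) + 0)/2 = -2 + (K² - 5*K)/2 = -2 + (K²/2 - 5*K/2) = -2 + K²/2 - 5*K/2)
-2675*(a(4)*(-2) + o(2, 4)) = -2675*((-2 + (½)*4² - 5/2*4)*(-2) + 1) = -2675*((-2 + (½)*16 - 10)*(-2) + 1) = -2675*((-2 + 8 - 10)*(-2) + 1) = -2675*(-4*(-2) + 1) = -2675*(8 + 1) = -2675*9 = -24075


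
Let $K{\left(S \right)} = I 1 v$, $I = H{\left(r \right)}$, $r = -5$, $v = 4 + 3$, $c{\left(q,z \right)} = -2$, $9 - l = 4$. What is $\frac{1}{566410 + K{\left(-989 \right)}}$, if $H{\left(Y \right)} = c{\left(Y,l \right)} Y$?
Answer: $\frac{1}{566480} \approx 1.7653 \cdot 10^{-6}$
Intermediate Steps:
$l = 5$ ($l = 9 - 4 = 5$)
$v = 7$
$H{\left(Y \right)} = - 2 Y$
$I = 10$ ($I = \left(-2\right) \left(-5\right) = 10$)
$K{\left(S \right)} = 70$ ($K{\left(S \right)} = 10 \cdot 1 \cdot 7 = 10 \cdot 7 = 70$)
$\frac{1}{566410 + K{\left(-989 \right)}} = \frac{1}{566410 + 70} = \frac{1}{566480}$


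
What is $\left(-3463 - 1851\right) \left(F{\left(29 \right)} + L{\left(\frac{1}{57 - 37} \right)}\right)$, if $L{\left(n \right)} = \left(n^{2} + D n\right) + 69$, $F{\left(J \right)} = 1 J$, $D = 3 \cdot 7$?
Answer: $- \frac{105272997}{200} \approx -5.2637 \cdot 10^{5}$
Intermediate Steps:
$D = 21$
$F{\left(J \right)} = J$
$L{\left(n \right)} = 69 + n^{2} + 21 n$ ($L{\left(n \right)} = \left(n^{2} + 21 n\right) + 69 = 69 + n^{2} + 21 n$)
$\left(-3463 - 1851\right) \left(F{\left(29 \right)} + L{\left(\frac{1}{57 - 37} \right)}\right) = \left(-3463 - 1851\right) \left(29 + \left(69 + \left(\frac{1}{57 - 37}\right)^{2} + \frac{21}{57 - 37}\right)\right) = - 5314 \left(29 + \left(69 + \left(\frac{1}{20}\right)^{2} + \frac{21}{20}\right)\right) = - 5314 \left(29 + \left(69 + \left(\frac{1}{20}\right)^{2} + 21 \cdot \frac{1}{20}\right)\right) = - 5314 \left(29 + \left(69 + \frac{1}{400} + \frac{21}{20}\right)\right) = - 5314 \left(29 + \frac{28021}{400}\right) = \left(-5314\right) \frac{39621}{400} = - \frac{105272997}{200}$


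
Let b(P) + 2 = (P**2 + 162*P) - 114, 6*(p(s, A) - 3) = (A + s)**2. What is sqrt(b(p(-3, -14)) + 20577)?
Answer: sqrt(1129249)/6 ≈ 177.11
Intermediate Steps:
p(s, A) = 3 + (A + s)**2/6
b(P) = -116 + P**2 + 162*P (b(P) = -2 + ((P**2 + 162*P) - 114) = -2 + (-114 + P**2 + 162*P) = -116 + P**2 + 162*P)
sqrt(b(p(-3, -14)) + 20577) = sqrt((-116 + (3 + (-14 - 3)**2/6)**2 + 162*(3 + (-14 - 3)**2/6)) + 20577) = sqrt((-116 + (3 + (1/6)*(-17)**2)**2 + 162*(3 + (1/6)*(-17)**2)) + 20577) = sqrt((-116 + (3 + (1/6)*289)**2 + 162*(3 + (1/6)*289)) + 20577) = sqrt((-116 + (3 + 289/6)**2 + 162*(3 + 289/6)) + 20577) = sqrt((-116 + (307/6)**2 + 162*(307/6)) + 20577) = sqrt((-116 + 94249/36 + 8289) + 20577) = sqrt(388477/36 + 20577) = sqrt(1129249/36) = sqrt(1129249)/6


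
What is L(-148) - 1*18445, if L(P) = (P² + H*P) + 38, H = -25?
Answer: 7197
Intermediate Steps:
L(P) = 38 + P² - 25*P (L(P) = (P² - 25*P) + 38 = 38 + P² - 25*P)
L(-148) - 1*18445 = (38 + (-148)² - 25*(-148)) - 1*18445 = (38 + 21904 + 3700) - 18445 = 25642 - 18445 = 7197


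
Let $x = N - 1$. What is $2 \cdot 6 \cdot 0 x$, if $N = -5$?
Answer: $0$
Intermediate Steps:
$x = -6$ ($x = -5 - 1 = -6$)
$2 \cdot 6 \cdot 0 x = 2 \cdot 6 \cdot 0 \left(-6\right) = 2 \cdot 0 \left(-6\right) = 2 \cdot 0 = 0$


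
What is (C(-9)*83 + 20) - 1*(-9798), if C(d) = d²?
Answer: 16541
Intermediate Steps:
(C(-9)*83 + 20) - 1*(-9798) = ((-9)²*83 + 20) - 1*(-9798) = (81*83 + 20) + 9798 = (6723 + 20) + 9798 = 6743 + 9798 = 16541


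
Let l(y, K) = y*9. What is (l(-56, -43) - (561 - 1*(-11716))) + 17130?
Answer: 4349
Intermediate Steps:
l(y, K) = 9*y
(l(-56, -43) - (561 - 1*(-11716))) + 17130 = (9*(-56) - (561 - 1*(-11716))) + 17130 = (-504 - (561 + 11716)) + 17130 = (-504 - 1*12277) + 17130 = (-504 - 12277) + 17130 = -12781 + 17130 = 4349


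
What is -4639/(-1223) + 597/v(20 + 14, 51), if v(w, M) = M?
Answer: 322240/20791 ≈ 15.499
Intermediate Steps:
-4639/(-1223) + 597/v(20 + 14, 51) = -4639/(-1223) + 597/51 = -4639*(-1/1223) + 597*(1/51) = 4639/1223 + 199/17 = 322240/20791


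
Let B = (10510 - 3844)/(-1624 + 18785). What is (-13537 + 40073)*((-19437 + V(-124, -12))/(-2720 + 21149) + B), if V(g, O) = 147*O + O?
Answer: -2133393377448/105420023 ≈ -20237.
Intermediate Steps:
V(g, O) = 148*O
B = 6666/17161 ≈ 0.38844
(-13537 + 40073)*((-19437 + V(-124, -12))/(-2720 + 21149) + B) = (-13537 + 40073)*((-19437 + 148*(-12))/(-2720 + 21149) + 6666/17161) = 26536*((-19437 - 1776)/18429 + 6666/17161) = 26536*(-21213*1/18429 + 6666/17161) = 26536*(-7071/6143 + 6666/17161) = 26536*(-80396193/105420023) = -2133393377448/105420023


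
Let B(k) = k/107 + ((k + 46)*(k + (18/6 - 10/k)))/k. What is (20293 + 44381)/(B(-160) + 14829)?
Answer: 8857751040/2015460451 ≈ 4.3949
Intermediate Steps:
B(k) = k/107 + (46 + k)*(3 + k - 10/k)/k (B(k) = k*(1/107) + ((46 + k)*(k + (18*(1/6) - 10/k)))/k = k/107 + ((46 + k)*(k + (3 - 10/k)))/k = k/107 + ((46 + k)*(3 + k - 10/k))/k = k/107 + (46 + k)*(3 + k - 10/k)/k)
(20293 + 44381)/(B(-160) + 14829) = (20293 + 44381)/((49 - 460/(-160)**2 + 128/(-160) + (108/107)*(-160)) + 14829) = 64674/((49 - 460*1/25600 + 128*(-1/160) - 17280/107) + 14829) = 64674/((49 - 23/1280 - 4/5 - 17280/107) + 14829) = 64674/(-15519389/136960 + 14829) = 64674/(2015460451/136960) = 64674*(136960/2015460451) = 8857751040/2015460451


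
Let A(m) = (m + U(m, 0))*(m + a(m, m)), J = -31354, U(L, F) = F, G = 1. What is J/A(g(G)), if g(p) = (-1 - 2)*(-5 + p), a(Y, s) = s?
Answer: -15677/144 ≈ -108.87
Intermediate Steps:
g(p) = 15 - 3*p (g(p) = -3*(-5 + p) = 15 - 3*p)
A(m) = 2*m² (A(m) = (m + 0)*(m + m) = m*(2*m) = 2*m²)
J/A(g(G)) = -31354*1/(2*(15 - 3*1)²) = -31354*1/(2*(15 - 3)²) = -31354/(2*12²) = -31354/(2*144) = -31354/288 = -31354*1/288 = -15677/144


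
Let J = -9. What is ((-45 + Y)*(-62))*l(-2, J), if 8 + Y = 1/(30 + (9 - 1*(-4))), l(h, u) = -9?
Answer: -1271124/43 ≈ -29561.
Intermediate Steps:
Y = -343/43 (Y = -8 + 1/(30 + (9 - 1*(-4))) = -8 + 1/(30 + (9 + 4)) = -8 + 1/(30 + 13) = -8 + 1/43 = -343/43 ≈ -7.9767)
((-45 + Y)*(-62))*l(-2, J) = ((-45 - 343/43)*(-62))*(-9) = -2278/43*(-62)*(-9) = (141236/43)*(-9) = -1271124/43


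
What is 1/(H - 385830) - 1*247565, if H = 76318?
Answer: -76624338281/309512 ≈ -2.4757e+5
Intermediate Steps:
1/(H - 385830) - 1*247565 = 1/(76318 - 385830) - 1*247565 = 1/(-309512) - 247565 = -1/309512 - 247565 = -76624338281/309512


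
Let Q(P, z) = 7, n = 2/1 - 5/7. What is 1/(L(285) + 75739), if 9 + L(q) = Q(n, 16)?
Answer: 1/75737 ≈ 1.3204e-5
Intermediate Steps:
n = 9/7 (n = 2*1 - 5*⅐ = 2 - 5/7 = 9/7 ≈ 1.2857)
L(q) = -2 (L(q) = -9 + 7 = -2)
1/(L(285) + 75739) = 1/(-2 + 75739) = 1/75737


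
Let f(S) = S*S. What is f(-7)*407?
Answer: 19943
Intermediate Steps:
f(S) = S²
f(-7)*407 = (-7)²*407 = 49*407 = 19943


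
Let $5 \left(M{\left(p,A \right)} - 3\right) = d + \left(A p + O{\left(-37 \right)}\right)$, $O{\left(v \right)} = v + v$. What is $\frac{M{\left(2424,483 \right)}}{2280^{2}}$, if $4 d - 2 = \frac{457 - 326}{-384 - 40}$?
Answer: $\frac{397112777}{8816486400} \approx 0.045042$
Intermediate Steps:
$O{\left(v \right)} = 2 v$
$d = \frac{717}{1696}$ ($d = \frac{1}{2} + \frac{\left(457 - 326\right) \frac{1}{-384 - 40}}{4} = \frac{1}{2} + \frac{131 \frac{1}{-424}}{4} = \frac{1}{2} + \frac{131 \left(- \frac{1}{424}\right)}{4} = \frac{1}{2} + \frac{1}{4} \left(- \frac{131}{424}\right) = \frac{1}{2} - \frac{131}{1696} = \frac{717}{1696} \approx 0.42276$)
$M{\left(p,A \right)} = - \frac{99347}{8480} + \frac{A p}{5}$ ($M{\left(p,A \right)} = 3 + \frac{\frac{717}{1696} + \left(A p + 2 \left(-37\right)\right)}{5} = 3 + \frac{\frac{717}{1696} + \left(A p - 74\right)}{5} = 3 + \frac{\frac{717}{1696} + \left(-74 + A p\right)}{5} = 3 + \frac{- \frac{124787}{1696} + A p}{5} = 3 + \left(- \frac{124787}{8480} + \frac{A p}{5}\right) = - \frac{99347}{8480} + \frac{A p}{5}$)
$\frac{M{\left(2424,483 \right)}}{2280^{2}} = \frac{- \frac{99347}{8480} + \frac{1}{5} \cdot 483 \cdot 2424}{2280^{2}} = \frac{- \frac{99347}{8480} + \frac{1170792}{5}}{5198400} = \frac{397112777}{1696} \cdot \frac{1}{5198400} = \frac{397112777}{8816486400}$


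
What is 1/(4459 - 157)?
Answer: 1/4302 ≈ 0.00023245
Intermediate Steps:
1/(4459 - 157) = 1/4302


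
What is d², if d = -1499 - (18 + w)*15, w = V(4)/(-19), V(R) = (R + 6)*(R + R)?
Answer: 1050472921/361 ≈ 2.9099e+6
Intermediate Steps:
V(R) = 2*R*(6 + R) (V(R) = (6 + R)*(2*R) = 2*R*(6 + R))
w = -80/19 (w = (2*4*(6 + 4))/(-19) = (2*4*10)*(-1/19) = 80*(-1/19) = -80/19 ≈ -4.2105)
d = -32411/19 (d = -1499 - (18 - 80/19)*15 = -1499 - 262*15/19 = -1499 - 1*3930/19 = -1499 - 3930/19 = -32411/19 ≈ -1705.8)
d² = (-32411/19)² = 1050472921/361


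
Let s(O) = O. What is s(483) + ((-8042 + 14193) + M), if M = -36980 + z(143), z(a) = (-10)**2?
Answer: -30246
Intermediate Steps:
z(a) = 100
M = -36880 (M = -36980 + 100 = -36880)
s(483) + ((-8042 + 14193) + M) = 483 + ((-8042 + 14193) - 36880) = 483 + (6151 - 36880) = 483 - 30729 = -30246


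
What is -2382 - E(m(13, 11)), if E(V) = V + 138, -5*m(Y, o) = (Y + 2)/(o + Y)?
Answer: -20159/8 ≈ -2519.9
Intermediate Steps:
m(Y, o) = -(2 + Y)/(5*(Y + o)) (m(Y, o) = -(Y + 2)/(5*(o + Y)) = -(2 + Y)/(5*(Y + o)))
E(V) = 138 + V
-2382 - E(m(13, 11)) = -2382 - (138 + (-2 - 1*13)/(5*(13 + 11))) = -2382 - (138 + (⅕)*(-2 - 13)/24) = -2382 - (138 + (⅕)*(1/24)*(-15)) = -2382 - (138 - ⅛) = -2382 - 1*1103/8 = -2382 - 1103/8 = -20159/8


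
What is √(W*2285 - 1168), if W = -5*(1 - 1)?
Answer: 4*I*√73 ≈ 34.176*I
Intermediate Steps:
W = 0 (W = -5*0 = 0)
√(W*2285 - 1168) = √(0*2285 - 1168) = √(0 - 1168) = √(-1168) = 4*I*√73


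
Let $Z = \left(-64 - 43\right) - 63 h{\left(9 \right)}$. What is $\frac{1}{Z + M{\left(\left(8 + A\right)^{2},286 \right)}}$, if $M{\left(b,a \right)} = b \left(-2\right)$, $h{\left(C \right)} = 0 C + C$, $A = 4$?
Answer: $- \frac{1}{962} \approx -0.0010395$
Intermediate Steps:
$h{\left(C \right)} = C$ ($h{\left(C \right)} = 0 + C = C$)
$Z = -674$ ($Z = \left(-64 - 43\right) - 567 = -107 - 567 = -674$)
$M{\left(b,a \right)} = - 2 b$
$\frac{1}{Z + M{\left(\left(8 + A\right)^{2},286 \right)}} = \frac{1}{-674 - 2 \left(8 + 4\right)^{2}} = \frac{1}{-674 - 2 \cdot 12^{2}} = \frac{1}{-674 - 288} = \frac{1}{-962} = - \frac{1}{962}$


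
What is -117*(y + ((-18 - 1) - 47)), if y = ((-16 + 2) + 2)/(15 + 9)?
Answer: 15561/2 ≈ 7780.5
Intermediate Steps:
y = -½ (y = (-14 + 2)/24 = -12*1/24 = -½ ≈ -0.50000)
-117*(y + ((-18 - 1) - 47)) = -117*(-½ + ((-18 - 1) - 47)) = -117*(-½ + (-19 - 47)) = -117*(-½ - 66) = -117*(-133/2) = 15561/2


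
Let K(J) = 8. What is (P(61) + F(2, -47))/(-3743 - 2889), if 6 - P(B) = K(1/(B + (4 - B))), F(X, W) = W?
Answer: 49/6632 ≈ 0.0073884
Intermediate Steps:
P(B) = -2 (P(B) = 6 - 1*8 = 6 - 8 = -2)
(P(61) + F(2, -47))/(-3743 - 2889) = (-2 - 47)/(-3743 - 2889) = -49/(-6632) = -49*(-1/6632) = 49/6632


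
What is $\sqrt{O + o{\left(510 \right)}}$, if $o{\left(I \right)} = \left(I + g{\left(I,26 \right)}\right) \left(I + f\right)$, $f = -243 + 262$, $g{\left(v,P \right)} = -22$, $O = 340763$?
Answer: $\sqrt{598915} \approx 773.9$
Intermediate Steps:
$f = 19$
$o{\left(I \right)} = \left(-22 + I\right) \left(19 + I\right)$ ($o{\left(I \right)} = \left(I - 22\right) \left(I + 19\right) = \left(-22 + I\right) \left(19 + I\right)$)
$\sqrt{O + o{\left(510 \right)}} = \sqrt{340763 - \left(1948 - 260100\right)} = \sqrt{340763 - -258152} = \sqrt{340763 + 258152} = \sqrt{598915}$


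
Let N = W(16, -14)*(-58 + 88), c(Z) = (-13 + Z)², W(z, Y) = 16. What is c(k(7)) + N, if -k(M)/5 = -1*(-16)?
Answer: 9129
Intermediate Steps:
k(M) = -80 (k(M) = -(-5)*(-16) = -5*16 = -80)
N = 480 (N = 16*(-58 + 88) = 16*30 = 480)
c(k(7)) + N = (-13 - 80)² + 480 = (-93)² + 480 = 8649 + 480 = 9129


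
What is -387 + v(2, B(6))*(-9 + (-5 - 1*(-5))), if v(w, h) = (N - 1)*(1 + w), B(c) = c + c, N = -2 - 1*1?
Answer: -279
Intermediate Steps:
N = -3 (N = -2 - 1 = -3)
B(c) = 2*c
v(w, h) = -4 - 4*w (v(w, h) = (-3 - 1)*(1 + w) = -4*(1 + w) = -4 - 4*w)
-387 + v(2, B(6))*(-9 + (-5 - 1*(-5))) = -387 + (-4 - 4*2)*(-9 + (-5 - 1*(-5))) = -387 + (-4 - 8)*(-9 + (-5 + 5)) = -387 - 12*(-9 + 0) = -387 - 12*(-9) = -387 + 108 = -279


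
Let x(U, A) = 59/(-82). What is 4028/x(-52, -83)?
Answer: -330296/59 ≈ -5598.2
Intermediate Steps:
x(U, A) = -59/82 (x(U, A) = 59*(-1/82) = -59/82)
4028/x(-52, -83) = 4028/(-59/82) = 4028*(-82/59) = -330296/59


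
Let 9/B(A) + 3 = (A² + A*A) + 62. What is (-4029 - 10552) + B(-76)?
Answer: -169299982/11611 ≈ -14581.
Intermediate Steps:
B(A) = 9/(59 + 2*A²) (B(A) = 9/(-3 + ((A² + A*A) + 62)) = 9/(-3 + ((A² + A²) + 62)) = 9/(-3 + (2*A² + 62)) = 9/(-3 + (62 + 2*A²)) = 9/(59 + 2*A²))
(-4029 - 10552) + B(-76) = (-4029 - 10552) + 9/(59 + 2*(-76)²) = -14581 + 9/(59 + 2*5776) = -14581 + 9/(59 + 11552) = -14581 + 9/11611 = -169299982/11611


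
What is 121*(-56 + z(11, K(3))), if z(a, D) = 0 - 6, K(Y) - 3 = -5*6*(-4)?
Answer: -7502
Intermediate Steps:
K(Y) = 123 (K(Y) = 3 - 5*6*(-4) = 3 - 30*(-4) = 3 + 120 = 123)
z(a, D) = -6
121*(-56 + z(11, K(3))) = 121*(-56 - 6) = 121*(-62) = -7502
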